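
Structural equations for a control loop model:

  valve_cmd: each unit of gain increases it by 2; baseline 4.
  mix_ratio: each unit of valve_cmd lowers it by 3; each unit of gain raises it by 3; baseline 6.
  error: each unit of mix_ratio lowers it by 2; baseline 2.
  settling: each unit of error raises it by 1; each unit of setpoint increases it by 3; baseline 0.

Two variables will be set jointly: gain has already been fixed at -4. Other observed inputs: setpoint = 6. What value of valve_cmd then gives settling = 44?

With gain held at -4:
Intervening on valve_cmd fixes its value directly, overriding its dependence on gain.
Substituting into the mix_ratio equation gives mix_ratio = -3*valve_cmd - 6.
Substituting into the error equation gives error = 6*valve_cmd + 14.
This gives settling = 6*valve_cmd + 32.
Solve 6*valve_cmd + 32 = 44: valve_cmd = (44 - 32) / 6 = 2.

valve_cmd = 2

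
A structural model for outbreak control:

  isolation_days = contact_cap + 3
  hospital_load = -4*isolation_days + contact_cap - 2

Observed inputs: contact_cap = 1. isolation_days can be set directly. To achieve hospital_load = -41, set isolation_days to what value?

isolation_days = 10

Intervening on isolation_days fixes its value directly, overriding its dependence on contact_cap.
Substituting into the hospital_load equation gives hospital_load = -4*isolation_days - 1.
Solve -4*isolation_days - 1 = -41: isolation_days = (-41 + 1) / -4 = 10.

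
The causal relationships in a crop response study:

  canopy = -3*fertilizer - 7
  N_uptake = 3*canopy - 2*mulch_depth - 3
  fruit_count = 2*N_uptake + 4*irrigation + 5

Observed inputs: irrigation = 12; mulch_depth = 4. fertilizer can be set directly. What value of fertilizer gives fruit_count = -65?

fertilizer = 3

Substituting into the N_uptake equation gives N_uptake = -9*fertilizer - 32.
Substituting into the fruit_count equation gives fruit_count = -18*fertilizer - 11.
Solve -18*fertilizer - 11 = -65: fertilizer = (-65 + 11) / -18 = 3.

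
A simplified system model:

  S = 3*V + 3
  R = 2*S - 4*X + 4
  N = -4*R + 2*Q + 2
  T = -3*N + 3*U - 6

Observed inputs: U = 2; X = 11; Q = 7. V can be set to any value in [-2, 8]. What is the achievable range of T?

Substituting into the R equation gives R = 6*V - 34.
Substituting into the N equation gives N = -24*V + 152.
So T = 72*V - 456.
Linear in V, so extremes are at the endpoints: V = -2 gives T = -600; V = 8 gives T = 120.

-600 to 120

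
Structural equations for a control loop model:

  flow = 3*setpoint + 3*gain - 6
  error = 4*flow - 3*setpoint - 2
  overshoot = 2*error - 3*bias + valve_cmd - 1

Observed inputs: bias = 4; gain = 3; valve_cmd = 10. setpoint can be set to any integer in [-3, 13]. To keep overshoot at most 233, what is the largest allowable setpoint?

setpoint = 12

Substituting into the flow equation gives flow = 3*setpoint + 3.
Substituting into the error equation gives error = 9*setpoint + 10.
Substituting into the overshoot equation gives overshoot = 18*setpoint + 17.
Require 18*setpoint + 17 ≤ 233, so setpoint ≤ 12.
The largest integer in [-3, 13] satisfying this is 12.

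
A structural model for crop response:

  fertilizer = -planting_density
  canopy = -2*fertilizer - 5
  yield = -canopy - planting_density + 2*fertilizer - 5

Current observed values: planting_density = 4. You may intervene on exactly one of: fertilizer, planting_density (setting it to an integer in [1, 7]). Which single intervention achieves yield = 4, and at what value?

Intervening on fertilizer: with other inputs at their observed values, yield = 4*fertilizer - 4. Solving for 4 gives fertilizer = 2, within [1, 7].
Intervening on planting_density: yield = -5*planting_density. Reaching 4 requires planting_density = -4/5, not an integer.

set fertilizer = 2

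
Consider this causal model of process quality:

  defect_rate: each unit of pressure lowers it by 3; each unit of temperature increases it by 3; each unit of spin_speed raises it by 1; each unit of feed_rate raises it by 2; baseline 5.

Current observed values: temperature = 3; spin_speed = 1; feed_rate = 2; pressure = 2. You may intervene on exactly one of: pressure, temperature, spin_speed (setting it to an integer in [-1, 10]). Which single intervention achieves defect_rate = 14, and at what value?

set spin_speed = 2

Intervening on pressure: defect_rate = -3*pressure + 19. Reaching 14 requires pressure = 5/3, not an integer.
Intervening on temperature: defect_rate = 3*temperature + 4. Reaching 14 requires temperature = 10/3, not an integer.
Intervening on spin_speed: with other inputs at their observed values, defect_rate = spin_speed + 12. Solving for 14 gives spin_speed = 2, within [-1, 10].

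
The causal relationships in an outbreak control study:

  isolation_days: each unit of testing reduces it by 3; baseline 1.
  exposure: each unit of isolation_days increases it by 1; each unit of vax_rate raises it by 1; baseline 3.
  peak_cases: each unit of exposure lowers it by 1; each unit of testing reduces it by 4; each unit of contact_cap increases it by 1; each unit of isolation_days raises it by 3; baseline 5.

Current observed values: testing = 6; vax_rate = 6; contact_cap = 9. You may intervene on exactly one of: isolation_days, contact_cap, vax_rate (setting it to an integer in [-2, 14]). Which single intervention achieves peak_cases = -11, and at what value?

set isolation_days = 4

Intervening on isolation_days: with other inputs at their observed values, peak_cases = 2*isolation_days - 19. Solving for -11 gives isolation_days = 4, within [-2, 14].
Intervening on contact_cap: peak_cases = contact_cap - 62. Reaching -11 requires contact_cap = 51, outside [-2, 14].
Intervening on vax_rate: peak_cases = -vax_rate - 47. Reaching -11 requires vax_rate = -36, outside [-2, 14].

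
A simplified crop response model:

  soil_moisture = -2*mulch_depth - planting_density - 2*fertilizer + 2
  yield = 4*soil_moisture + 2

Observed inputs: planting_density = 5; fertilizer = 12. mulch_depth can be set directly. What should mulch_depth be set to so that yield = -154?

Substituting into the soil_moisture equation gives soil_moisture = -2*mulch_depth - 27.
yield becomes -8*mulch_depth - 106.
Solve -8*mulch_depth - 106 = -154: mulch_depth = (-154 + 106) / -8 = 6.

mulch_depth = 6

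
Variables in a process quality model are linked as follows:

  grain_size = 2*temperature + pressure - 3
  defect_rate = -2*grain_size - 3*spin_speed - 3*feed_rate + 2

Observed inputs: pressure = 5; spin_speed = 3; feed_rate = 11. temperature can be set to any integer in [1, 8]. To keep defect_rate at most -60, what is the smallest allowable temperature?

Substituting into the grain_size equation gives grain_size = 2*temperature + 2.
This gives defect_rate = -4*temperature - 44.
Require -4*temperature - 44 ≤ -60, so temperature ≥ 4.
The smallest integer in [1, 8] satisfying this is 4.

temperature = 4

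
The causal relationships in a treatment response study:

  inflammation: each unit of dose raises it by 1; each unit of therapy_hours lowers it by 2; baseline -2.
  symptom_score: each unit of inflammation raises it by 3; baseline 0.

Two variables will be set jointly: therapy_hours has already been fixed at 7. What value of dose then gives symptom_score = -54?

With therapy_hours held at 7:
Substituting into the inflammation equation gives inflammation = dose - 16.
symptom_score becomes 3*dose - 48.
Solve 3*dose - 48 = -54: dose = (-54 + 48) / 3 = -2.

dose = -2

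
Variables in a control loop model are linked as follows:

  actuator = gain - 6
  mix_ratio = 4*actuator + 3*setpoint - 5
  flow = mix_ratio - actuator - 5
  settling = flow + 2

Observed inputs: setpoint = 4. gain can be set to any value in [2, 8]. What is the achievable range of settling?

Substituting into the mix_ratio equation gives mix_ratio = 4*gain - 17.
flow becomes 3*gain - 16.
This gives settling = 3*gain - 14.
Linear in gain, so extremes are at the endpoints: gain = 2 gives settling = -8; gain = 8 gives settling = 10.

-8 to 10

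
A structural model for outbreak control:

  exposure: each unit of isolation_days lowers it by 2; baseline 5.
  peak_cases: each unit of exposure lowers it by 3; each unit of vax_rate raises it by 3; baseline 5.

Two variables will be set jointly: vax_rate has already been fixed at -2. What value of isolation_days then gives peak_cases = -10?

With vax_rate held at -2:
Substituting into the peak_cases equation gives peak_cases = 6*isolation_days - 16.
Solve 6*isolation_days - 16 = -10: isolation_days = (-10 + 16) / 6 = 1.

isolation_days = 1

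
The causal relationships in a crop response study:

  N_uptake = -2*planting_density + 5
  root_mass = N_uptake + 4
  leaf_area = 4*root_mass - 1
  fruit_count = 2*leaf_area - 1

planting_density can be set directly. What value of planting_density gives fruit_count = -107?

planting_density = 11

Substituting into the root_mass equation gives root_mass = -2*planting_density + 9.
Substituting into the leaf_area equation gives leaf_area = -8*planting_density + 35.
fruit_count becomes -16*planting_density + 69.
Solve -16*planting_density + 69 = -107: planting_density = (-107 - 69) / -16 = 11.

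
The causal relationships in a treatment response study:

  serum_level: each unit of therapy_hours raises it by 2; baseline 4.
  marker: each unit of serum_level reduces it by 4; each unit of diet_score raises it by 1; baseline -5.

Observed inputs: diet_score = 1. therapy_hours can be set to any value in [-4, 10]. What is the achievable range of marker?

Substituting into the marker equation gives marker = -8*therapy_hours - 20.
Linear in therapy_hours, so extremes are at the endpoints: therapy_hours = -4 gives marker = 12; therapy_hours = 10 gives marker = -100.

-100 to 12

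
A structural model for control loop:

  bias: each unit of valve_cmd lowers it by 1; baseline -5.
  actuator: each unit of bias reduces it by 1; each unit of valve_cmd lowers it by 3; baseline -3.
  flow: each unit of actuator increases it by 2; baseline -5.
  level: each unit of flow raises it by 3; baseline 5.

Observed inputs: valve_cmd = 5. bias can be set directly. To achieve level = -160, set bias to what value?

Intervening on bias fixes its value directly, overriding its dependence on valve_cmd.
Substituting into the actuator equation gives actuator = -bias - 18.
Substituting into the flow equation gives flow = -2*bias - 41.
So level = -6*bias - 118.
Solve -6*bias - 118 = -160: bias = (-160 + 118) / -6 = 7.

bias = 7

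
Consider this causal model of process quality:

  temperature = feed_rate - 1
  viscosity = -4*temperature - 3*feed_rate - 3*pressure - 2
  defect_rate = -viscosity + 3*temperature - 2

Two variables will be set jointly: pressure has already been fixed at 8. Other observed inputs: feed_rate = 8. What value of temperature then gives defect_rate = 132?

With pressure held at 8:
Intervening on temperature fixes its value directly, overriding its dependence on feed_rate.
Substituting into the viscosity equation gives viscosity = -4*temperature - 50.
This gives defect_rate = 7*temperature + 48.
Solve 7*temperature + 48 = 132: temperature = (132 - 48) / 7 = 12.

temperature = 12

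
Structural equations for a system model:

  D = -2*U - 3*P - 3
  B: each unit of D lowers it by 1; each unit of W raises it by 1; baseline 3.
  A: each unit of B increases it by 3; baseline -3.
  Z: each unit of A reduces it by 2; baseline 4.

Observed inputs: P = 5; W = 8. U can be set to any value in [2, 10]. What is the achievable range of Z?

-284 to -188

Substituting into the D equation gives D = -2*U - 18.
Substituting into the B equation gives B = 2*U + 29.
Substituting into the A equation gives A = 6*U + 84.
This gives Z = -12*U - 164.
Linear in U, so extremes are at the endpoints: U = 2 gives Z = -188; U = 10 gives Z = -284.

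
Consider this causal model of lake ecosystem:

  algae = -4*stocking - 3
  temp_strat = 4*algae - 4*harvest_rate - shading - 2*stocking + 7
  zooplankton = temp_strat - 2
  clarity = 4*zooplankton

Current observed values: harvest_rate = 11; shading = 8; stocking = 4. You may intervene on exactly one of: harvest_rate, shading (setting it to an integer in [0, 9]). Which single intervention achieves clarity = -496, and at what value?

Intervening on harvest_rate: clarity = -16*harvest_rate - 348. Reaching -496 requires harvest_rate = 37/4, not an integer.
Intervening on shading: with other inputs at their observed values, clarity = -4*shading - 492. Solving for -496 gives shading = 1, within [0, 9].

set shading = 1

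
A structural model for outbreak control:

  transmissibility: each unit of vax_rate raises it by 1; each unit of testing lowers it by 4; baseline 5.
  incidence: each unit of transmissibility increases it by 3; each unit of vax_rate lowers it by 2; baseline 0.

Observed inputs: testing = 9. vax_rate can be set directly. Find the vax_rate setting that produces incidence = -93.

Substituting into the transmissibility equation gives transmissibility = vax_rate - 31.
So incidence = vax_rate - 93.
Solve vax_rate - 93 = -93: vax_rate = (-93 + 93) / 1 = 0.

vax_rate = 0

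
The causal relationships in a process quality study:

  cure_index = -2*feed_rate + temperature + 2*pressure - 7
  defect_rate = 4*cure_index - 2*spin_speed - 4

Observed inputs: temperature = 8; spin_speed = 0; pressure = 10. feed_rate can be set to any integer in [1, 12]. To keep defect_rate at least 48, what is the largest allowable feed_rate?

feed_rate = 4

Substituting into the cure_index equation gives cure_index = -2*feed_rate + 21.
Substituting into the defect_rate equation gives defect_rate = -8*feed_rate + 80.
Require -8*feed_rate + 80 ≥ 48, so feed_rate ≤ 4.
The largest integer in [1, 12] satisfying this is 4.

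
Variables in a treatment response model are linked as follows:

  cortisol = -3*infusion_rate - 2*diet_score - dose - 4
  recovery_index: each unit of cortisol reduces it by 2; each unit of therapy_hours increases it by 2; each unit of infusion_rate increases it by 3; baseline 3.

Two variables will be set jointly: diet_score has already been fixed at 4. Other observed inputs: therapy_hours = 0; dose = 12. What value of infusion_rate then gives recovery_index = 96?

With diet_score held at 4:
Substituting into the cortisol equation gives cortisol = -3*infusion_rate - 24.
Substituting into the recovery_index equation gives recovery_index = 9*infusion_rate + 51.
Solve 9*infusion_rate + 51 = 96: infusion_rate = (96 - 51) / 9 = 5.

infusion_rate = 5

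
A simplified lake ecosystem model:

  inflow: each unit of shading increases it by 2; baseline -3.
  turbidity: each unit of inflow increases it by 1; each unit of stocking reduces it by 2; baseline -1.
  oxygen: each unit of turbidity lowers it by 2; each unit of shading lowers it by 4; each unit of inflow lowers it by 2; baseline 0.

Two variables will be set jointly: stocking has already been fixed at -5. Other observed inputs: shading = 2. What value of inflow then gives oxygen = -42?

With stocking held at -5:
Intervening on inflow fixes its value directly, overriding its dependence on shading.
Substituting into the turbidity equation gives turbidity = inflow + 9.
Substituting into the oxygen equation gives oxygen = -4*inflow - 26.
Solve -4*inflow - 26 = -42: inflow = (-42 + 26) / -4 = 4.

inflow = 4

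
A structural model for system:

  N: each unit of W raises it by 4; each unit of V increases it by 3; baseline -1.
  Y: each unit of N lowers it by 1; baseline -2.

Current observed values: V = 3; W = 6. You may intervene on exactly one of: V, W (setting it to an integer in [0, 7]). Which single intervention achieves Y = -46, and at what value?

set V = 7

Intervening on V: with other inputs at their observed values, Y = -3*V - 25. Solving for -46 gives V = 7, within [0, 7].
Intervening on W: Y = -4*W - 10. Reaching -46 requires W = 9, outside [0, 7].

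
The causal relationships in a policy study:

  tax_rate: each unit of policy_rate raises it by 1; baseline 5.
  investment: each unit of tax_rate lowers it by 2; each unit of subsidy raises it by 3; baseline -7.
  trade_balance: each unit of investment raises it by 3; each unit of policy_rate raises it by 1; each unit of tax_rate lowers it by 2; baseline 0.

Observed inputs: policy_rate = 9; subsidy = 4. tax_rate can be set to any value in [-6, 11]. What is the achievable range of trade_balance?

Intervening on tax_rate fixes its value directly, overriding its dependence on policy_rate.
Substituting into the investment equation gives investment = -2*tax_rate + 5.
So trade_balance = -8*tax_rate + 24.
Linear in tax_rate, so extremes are at the endpoints: tax_rate = -6 gives trade_balance = 72; tax_rate = 11 gives trade_balance = -64.

-64 to 72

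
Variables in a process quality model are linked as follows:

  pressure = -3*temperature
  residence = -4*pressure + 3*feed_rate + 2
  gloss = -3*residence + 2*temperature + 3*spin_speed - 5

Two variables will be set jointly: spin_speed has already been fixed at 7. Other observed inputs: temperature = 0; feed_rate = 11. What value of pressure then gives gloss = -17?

pressure = 6

With spin_speed held at 7:
Intervening on pressure fixes its value directly, overriding its dependence on temperature.
Substituting into the residence equation gives residence = -4*pressure + 35.
Substituting into the gloss equation gives gloss = 12*pressure - 89.
Solve 12*pressure - 89 = -17: pressure = (-17 + 89) / 12 = 6.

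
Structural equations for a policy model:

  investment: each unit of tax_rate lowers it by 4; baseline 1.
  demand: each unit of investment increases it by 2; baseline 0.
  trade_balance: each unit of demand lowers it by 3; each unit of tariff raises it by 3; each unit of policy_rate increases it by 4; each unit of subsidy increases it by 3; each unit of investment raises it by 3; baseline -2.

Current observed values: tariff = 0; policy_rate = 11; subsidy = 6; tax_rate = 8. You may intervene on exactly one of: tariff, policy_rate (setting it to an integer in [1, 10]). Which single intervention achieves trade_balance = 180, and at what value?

Intervening on tariff: with other inputs at their observed values, trade_balance = 3*tariff + 153. Solving for 180 gives tariff = 9, within [1, 10].
Intervening on policy_rate: trade_balance = 4*policy_rate + 109. Reaching 180 requires policy_rate = 71/4, not an integer.

set tariff = 9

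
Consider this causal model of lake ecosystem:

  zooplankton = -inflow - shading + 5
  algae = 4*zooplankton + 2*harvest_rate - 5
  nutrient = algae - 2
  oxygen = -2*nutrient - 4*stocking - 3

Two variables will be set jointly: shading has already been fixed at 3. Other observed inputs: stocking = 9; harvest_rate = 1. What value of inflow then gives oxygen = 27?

inflow = 9

With shading held at 3:
Substituting into the zooplankton equation gives zooplankton = -inflow + 2.
Substituting into the algae equation gives algae = -4*inflow + 5.
Substituting into the nutrient equation gives nutrient = -4*inflow + 3.
oxygen becomes 8*inflow - 45.
Solve 8*inflow - 45 = 27: inflow = (27 + 45) / 8 = 9.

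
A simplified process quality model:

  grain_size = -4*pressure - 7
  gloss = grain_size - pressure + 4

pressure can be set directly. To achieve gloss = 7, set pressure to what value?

pressure = -2

Substituting into the gloss equation gives gloss = -5*pressure - 3.
Solve -5*pressure - 3 = 7: pressure = (7 + 3) / -5 = -2.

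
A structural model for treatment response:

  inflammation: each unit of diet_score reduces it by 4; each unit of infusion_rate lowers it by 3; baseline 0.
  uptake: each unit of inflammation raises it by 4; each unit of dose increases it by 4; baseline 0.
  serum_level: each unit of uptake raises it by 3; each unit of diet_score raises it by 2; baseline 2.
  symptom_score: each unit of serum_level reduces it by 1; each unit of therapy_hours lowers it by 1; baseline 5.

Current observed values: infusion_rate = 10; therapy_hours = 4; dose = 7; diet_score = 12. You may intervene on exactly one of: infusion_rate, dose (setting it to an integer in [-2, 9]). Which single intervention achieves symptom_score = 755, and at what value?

set infusion_rate = 8

Intervening on infusion_rate: with other inputs at their observed values, symptom_score = 36*infusion_rate + 467. Solving for 755 gives infusion_rate = 8, within [-2, 9].
Intervening on dose: symptom_score = -12*dose + 911. Reaching 755 requires dose = 13, outside [-2, 9].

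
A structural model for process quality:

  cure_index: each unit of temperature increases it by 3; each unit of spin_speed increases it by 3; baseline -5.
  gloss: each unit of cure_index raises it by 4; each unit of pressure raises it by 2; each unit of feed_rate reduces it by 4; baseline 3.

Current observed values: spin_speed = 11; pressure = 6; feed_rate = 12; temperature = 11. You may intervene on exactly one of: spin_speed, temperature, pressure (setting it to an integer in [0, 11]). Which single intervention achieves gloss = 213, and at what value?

set pressure = 7

Intervening on spin_speed: gloss = 12*spin_speed + 79. Reaching 213 requires spin_speed = 67/6, not an integer.
Intervening on temperature: gloss = 12*temperature + 79. Reaching 213 requires temperature = 67/6, not an integer.
Intervening on pressure: with other inputs at their observed values, gloss = 2*pressure + 199. Solving for 213 gives pressure = 7, within [0, 11].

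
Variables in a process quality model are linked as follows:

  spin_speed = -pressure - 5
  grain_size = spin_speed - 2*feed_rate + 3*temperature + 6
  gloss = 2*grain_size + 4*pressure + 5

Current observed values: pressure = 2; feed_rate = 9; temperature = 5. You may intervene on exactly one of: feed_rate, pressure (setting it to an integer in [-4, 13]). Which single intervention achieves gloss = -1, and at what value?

set pressure = -1

Intervening on feed_rate: gloss = -4*feed_rate + 41. Reaching -1 requires feed_rate = 21/2, not an integer.
Intervening on pressure: with other inputs at their observed values, gloss = 2*pressure + 1. Solving for -1 gives pressure = -1, within [-4, 13].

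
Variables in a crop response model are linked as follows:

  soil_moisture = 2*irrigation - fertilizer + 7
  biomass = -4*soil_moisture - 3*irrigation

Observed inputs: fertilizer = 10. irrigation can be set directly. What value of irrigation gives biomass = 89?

Substituting into the soil_moisture equation gives soil_moisture = 2*irrigation - 3.
So biomass = -11*irrigation + 12.
Solve -11*irrigation + 12 = 89: irrigation = (89 - 12) / -11 = -7.

irrigation = -7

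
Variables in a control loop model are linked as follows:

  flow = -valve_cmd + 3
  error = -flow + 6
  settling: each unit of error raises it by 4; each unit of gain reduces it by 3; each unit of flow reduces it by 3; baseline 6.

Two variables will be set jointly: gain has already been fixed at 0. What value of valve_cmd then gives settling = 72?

With gain held at 0:
Substituting into the error equation gives error = valve_cmd + 3.
So settling = 7*valve_cmd + 9.
Solve 7*valve_cmd + 9 = 72: valve_cmd = (72 - 9) / 7 = 9.

valve_cmd = 9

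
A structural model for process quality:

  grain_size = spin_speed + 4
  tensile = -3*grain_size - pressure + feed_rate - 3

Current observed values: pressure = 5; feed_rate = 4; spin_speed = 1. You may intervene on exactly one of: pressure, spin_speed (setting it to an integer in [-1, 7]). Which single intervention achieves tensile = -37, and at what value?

set spin_speed = 7

Intervening on pressure: tensile = -pressure - 14. Reaching -37 requires pressure = 23, outside [-1, 7].
Intervening on spin_speed: with other inputs at their observed values, tensile = -3*spin_speed - 16. Solving for -37 gives spin_speed = 7, within [-1, 7].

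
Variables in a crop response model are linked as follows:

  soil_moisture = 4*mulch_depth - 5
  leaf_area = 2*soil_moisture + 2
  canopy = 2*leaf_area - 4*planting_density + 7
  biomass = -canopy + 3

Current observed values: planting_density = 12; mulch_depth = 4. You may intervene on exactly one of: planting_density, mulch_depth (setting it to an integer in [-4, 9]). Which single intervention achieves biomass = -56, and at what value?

set planting_density = -1

Intervening on planting_density: with other inputs at their observed values, biomass = 4*planting_density - 52. Solving for -56 gives planting_density = -1, within [-4, 9].
Intervening on mulch_depth: biomass = -16*mulch_depth + 60. Reaching -56 requires mulch_depth = 29/4, not an integer.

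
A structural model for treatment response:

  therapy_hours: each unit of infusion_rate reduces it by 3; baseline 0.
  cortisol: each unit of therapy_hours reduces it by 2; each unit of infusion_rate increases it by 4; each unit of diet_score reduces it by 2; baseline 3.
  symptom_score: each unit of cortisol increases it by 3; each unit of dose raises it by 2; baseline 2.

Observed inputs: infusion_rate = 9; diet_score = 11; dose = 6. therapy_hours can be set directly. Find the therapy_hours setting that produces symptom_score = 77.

Intervening on therapy_hours fixes its value directly, overriding its dependence on infusion_rate.
Substituting into the cortisol equation gives cortisol = -2*therapy_hours + 17.
Substituting into the symptom_score equation gives symptom_score = -6*therapy_hours + 65.
Solve -6*therapy_hours + 65 = 77: therapy_hours = (77 - 65) / -6 = -2.

therapy_hours = -2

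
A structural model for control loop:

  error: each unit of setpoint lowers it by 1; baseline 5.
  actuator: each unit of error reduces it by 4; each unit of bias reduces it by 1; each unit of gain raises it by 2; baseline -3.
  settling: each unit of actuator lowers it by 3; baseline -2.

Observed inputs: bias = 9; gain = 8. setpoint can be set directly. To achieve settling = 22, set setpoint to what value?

Substituting into the actuator equation gives actuator = 4*setpoint - 16.
Substituting into the settling equation gives settling = -12*setpoint + 46.
Solve -12*setpoint + 46 = 22: setpoint = (22 - 46) / -12 = 2.

setpoint = 2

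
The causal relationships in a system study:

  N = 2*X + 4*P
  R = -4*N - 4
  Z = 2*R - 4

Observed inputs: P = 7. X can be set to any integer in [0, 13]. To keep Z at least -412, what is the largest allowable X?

Substituting into the N equation gives N = 2*X + 28.
Substituting into the R equation gives R = -8*X - 116.
So Z = -16*X - 236.
Require -16*X - 236 ≥ -412, so X ≤ 11.
The largest integer in [0, 13] satisfying this is 11.

X = 11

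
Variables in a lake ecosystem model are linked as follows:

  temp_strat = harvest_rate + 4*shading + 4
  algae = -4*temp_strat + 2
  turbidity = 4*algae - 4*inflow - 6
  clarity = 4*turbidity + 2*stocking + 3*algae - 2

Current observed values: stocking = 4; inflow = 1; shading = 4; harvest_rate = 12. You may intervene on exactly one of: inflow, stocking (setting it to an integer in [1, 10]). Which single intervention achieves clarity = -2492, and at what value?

Intervening on inflow: with other inputs at their observed values, clarity = -16*inflow - 2412. Solving for -2492 gives inflow = 5, within [1, 10].
Intervening on stocking: clarity = 2*stocking - 2436. Reaching -2492 requires stocking = -28, outside [1, 10].

set inflow = 5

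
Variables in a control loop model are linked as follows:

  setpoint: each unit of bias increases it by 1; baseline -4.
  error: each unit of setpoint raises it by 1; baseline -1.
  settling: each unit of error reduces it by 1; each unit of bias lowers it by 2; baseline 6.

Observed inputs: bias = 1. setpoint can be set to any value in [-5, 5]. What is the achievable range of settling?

Intervening on setpoint fixes its value directly, overriding its dependence on bias.
Substituting into the settling equation gives settling = -setpoint + 5.
Linear in setpoint, so extremes are at the endpoints: setpoint = -5 gives settling = 10; setpoint = 5 gives settling = 0.

0 to 10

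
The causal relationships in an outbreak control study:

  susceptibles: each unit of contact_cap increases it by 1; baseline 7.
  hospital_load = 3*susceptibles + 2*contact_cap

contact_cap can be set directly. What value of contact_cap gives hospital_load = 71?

Substituting into the hospital_load equation gives hospital_load = 5*contact_cap + 21.
Solve 5*contact_cap + 21 = 71: contact_cap = (71 - 21) / 5 = 10.

contact_cap = 10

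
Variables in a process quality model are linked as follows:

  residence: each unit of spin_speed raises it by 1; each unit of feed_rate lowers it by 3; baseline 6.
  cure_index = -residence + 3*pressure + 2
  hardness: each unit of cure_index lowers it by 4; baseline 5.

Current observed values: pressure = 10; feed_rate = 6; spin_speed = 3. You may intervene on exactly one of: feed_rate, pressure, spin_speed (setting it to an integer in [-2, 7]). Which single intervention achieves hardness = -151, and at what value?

Intervening on feed_rate: hardness = -12*feed_rate - 87. Reaching -151 requires feed_rate = 16/3, not an integer.
Intervening on pressure: hardness = -12*pressure - 39. Reaching -151 requires pressure = 28/3, not an integer.
Intervening on spin_speed: with other inputs at their observed values, hardness = 4*spin_speed - 171. Solving for -151 gives spin_speed = 5, within [-2, 7].

set spin_speed = 5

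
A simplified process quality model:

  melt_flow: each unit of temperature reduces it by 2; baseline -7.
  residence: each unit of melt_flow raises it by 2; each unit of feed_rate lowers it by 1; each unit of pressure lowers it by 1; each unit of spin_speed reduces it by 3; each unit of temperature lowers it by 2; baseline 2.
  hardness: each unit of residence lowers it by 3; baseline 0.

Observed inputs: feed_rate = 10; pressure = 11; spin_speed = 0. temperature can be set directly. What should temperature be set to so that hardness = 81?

Substituting into the residence equation gives residence = -6*temperature - 33.
Substituting into the hardness equation gives hardness = 18*temperature + 99.
Solve 18*temperature + 99 = 81: temperature = (81 - 99) / 18 = -1.

temperature = -1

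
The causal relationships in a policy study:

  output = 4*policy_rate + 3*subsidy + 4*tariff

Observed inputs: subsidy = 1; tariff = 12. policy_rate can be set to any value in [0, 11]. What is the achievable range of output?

51 to 95

Substituting into the output equation gives output = 4*policy_rate + 51.
Linear in policy_rate, so extremes are at the endpoints: policy_rate = 0 gives output = 51; policy_rate = 11 gives output = 95.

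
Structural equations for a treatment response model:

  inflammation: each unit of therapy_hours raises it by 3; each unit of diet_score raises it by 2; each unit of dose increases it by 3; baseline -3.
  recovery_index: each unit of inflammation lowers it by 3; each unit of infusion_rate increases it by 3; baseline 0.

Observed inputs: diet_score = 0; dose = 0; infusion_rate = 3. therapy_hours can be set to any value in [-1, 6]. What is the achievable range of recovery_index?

Substituting into the inflammation equation gives inflammation = 3*therapy_hours - 3.
Substituting into the recovery_index equation gives recovery_index = -9*therapy_hours + 18.
Linear in therapy_hours, so extremes are at the endpoints: therapy_hours = -1 gives recovery_index = 27; therapy_hours = 6 gives recovery_index = -36.

-36 to 27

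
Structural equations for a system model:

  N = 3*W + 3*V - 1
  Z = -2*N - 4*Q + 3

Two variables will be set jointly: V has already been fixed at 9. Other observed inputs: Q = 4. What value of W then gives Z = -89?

W = 4

With V held at 9:
Substituting into the N equation gives N = 3*W + 26.
Z becomes -6*W - 65.
Solve -6*W - 65 = -89: W = (-89 + 65) / -6 = 4.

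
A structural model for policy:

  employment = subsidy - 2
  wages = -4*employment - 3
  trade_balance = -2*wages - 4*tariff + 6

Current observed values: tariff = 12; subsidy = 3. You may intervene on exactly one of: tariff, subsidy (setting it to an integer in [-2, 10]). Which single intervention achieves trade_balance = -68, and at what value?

Intervening on tariff: trade_balance = -4*tariff + 20. Reaching -68 requires tariff = 22, outside [-2, 10].
Intervening on subsidy: with other inputs at their observed values, trade_balance = 8*subsidy - 52. Solving for -68 gives subsidy = -2, within [-2, 10].

set subsidy = -2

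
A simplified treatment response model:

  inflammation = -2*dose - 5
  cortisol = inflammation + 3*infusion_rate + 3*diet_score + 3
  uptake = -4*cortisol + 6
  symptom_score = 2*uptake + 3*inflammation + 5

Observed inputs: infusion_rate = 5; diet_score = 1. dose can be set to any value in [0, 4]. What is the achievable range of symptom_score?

-126 to -86

Substituting into the cortisol equation gives cortisol = -2*dose + 16.
Substituting into the uptake equation gives uptake = 8*dose - 58.
Substituting into the symptom_score equation gives symptom_score = 10*dose - 126.
Linear in dose, so extremes are at the endpoints: dose = 0 gives symptom_score = -126; dose = 4 gives symptom_score = -86.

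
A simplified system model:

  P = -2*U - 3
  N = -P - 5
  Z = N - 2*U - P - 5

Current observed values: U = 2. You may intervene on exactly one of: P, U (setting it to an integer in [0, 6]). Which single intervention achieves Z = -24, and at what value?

set P = 5

Intervening on P: with other inputs at their observed values, Z = -2*P - 14. Solving for -24 gives P = 5, within [0, 6].
Intervening on U: Z = 2*U - 4. Reaching -24 requires U = -10, outside [0, 6].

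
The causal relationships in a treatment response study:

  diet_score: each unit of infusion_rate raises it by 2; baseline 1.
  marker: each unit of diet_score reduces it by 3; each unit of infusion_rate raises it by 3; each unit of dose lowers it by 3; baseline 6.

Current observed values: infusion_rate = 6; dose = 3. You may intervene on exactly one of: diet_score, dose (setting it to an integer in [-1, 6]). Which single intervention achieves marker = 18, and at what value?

Intervening on diet_score: with other inputs at their observed values, marker = -3*diet_score + 15. Solving for 18 gives diet_score = -1, within [-1, 6].
Intervening on dose: marker = -3*dose - 15. Reaching 18 requires dose = -11, outside [-1, 6].

set diet_score = -1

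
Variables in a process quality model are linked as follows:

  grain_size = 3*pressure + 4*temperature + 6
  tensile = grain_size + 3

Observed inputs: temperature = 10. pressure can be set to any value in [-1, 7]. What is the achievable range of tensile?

46 to 70

Substituting into the grain_size equation gives grain_size = 3*pressure + 46.
Substituting into the tensile equation gives tensile = 3*pressure + 49.
Linear in pressure, so extremes are at the endpoints: pressure = -1 gives tensile = 46; pressure = 7 gives tensile = 70.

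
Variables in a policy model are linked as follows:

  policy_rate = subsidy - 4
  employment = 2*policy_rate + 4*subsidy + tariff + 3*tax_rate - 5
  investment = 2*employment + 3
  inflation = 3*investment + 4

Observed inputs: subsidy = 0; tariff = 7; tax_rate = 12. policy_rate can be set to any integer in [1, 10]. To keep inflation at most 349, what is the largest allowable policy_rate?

Intervening on policy_rate fixes its value directly, overriding its dependence on subsidy.
Substituting into the employment equation gives employment = 2*policy_rate + 38.
Substituting into the investment equation gives investment = 4*policy_rate + 79.
Substituting into the inflation equation gives inflation = 12*policy_rate + 241.
Require 12*policy_rate + 241 ≤ 349, so policy_rate ≤ 9.
The largest integer in [1, 10] satisfying this is 9.

policy_rate = 9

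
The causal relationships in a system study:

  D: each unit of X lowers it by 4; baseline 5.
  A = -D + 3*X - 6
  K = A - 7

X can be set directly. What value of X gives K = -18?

X = 0

Substituting into the A equation gives A = 7*X - 11.
This gives K = 7*X - 18.
Solve 7*X - 18 = -18: X = (-18 + 18) / 7 = 0.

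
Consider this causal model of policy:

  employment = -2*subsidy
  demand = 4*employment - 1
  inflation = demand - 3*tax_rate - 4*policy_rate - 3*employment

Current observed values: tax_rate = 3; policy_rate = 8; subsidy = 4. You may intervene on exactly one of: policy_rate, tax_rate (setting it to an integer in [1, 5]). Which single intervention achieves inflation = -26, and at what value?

set policy_rate = 2

Intervening on policy_rate: with other inputs at their observed values, inflation = -4*policy_rate - 18. Solving for -26 gives policy_rate = 2, within [1, 5].
Intervening on tax_rate: inflation = -3*tax_rate - 41. Reaching -26 requires tax_rate = -5, outside [1, 5].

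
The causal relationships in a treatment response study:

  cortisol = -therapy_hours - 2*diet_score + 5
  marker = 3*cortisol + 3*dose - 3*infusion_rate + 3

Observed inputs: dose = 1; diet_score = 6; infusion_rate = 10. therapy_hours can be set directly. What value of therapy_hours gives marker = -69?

Substituting into the cortisol equation gives cortisol = -therapy_hours - 7.
Substituting into the marker equation gives marker = -3*therapy_hours - 45.
Solve -3*therapy_hours - 45 = -69: therapy_hours = (-69 + 45) / -3 = 8.

therapy_hours = 8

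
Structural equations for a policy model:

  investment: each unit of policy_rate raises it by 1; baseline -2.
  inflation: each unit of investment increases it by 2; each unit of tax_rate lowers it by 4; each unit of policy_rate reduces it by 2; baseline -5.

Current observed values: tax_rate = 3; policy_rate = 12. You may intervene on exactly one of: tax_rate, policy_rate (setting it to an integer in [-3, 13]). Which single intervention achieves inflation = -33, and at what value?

Intervening on tax_rate: with other inputs at their observed values, inflation = -4*tax_rate - 9. Solving for -33 gives tax_rate = 6, within [-3, 13].
Intervening on policy_rate: the paths from policy_rate to inflation cancel (net effect zero), leaving inflation = -21; -33 is unreachable this way.

set tax_rate = 6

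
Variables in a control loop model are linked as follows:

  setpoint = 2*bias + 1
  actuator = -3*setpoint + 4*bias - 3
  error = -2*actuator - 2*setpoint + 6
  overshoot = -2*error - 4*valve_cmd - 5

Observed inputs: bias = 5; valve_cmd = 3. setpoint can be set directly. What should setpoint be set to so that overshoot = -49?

setpoint = 11

Intervening on setpoint fixes its value directly, overriding its dependence on bias.
Substituting into the actuator equation gives actuator = -3*setpoint + 17.
error becomes 4*setpoint - 28.
Substituting into the overshoot equation gives overshoot = -8*setpoint + 39.
Solve -8*setpoint + 39 = -49: setpoint = (-49 - 39) / -8 = 11.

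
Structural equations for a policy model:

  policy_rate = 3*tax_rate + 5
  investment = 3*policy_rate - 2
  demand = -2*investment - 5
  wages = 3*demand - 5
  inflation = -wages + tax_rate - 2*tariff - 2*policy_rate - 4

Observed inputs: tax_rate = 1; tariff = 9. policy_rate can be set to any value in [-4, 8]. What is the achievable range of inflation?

Intervening on policy_rate fixes its value directly, overriding its dependence on tax_rate.
Substituting into the demand equation gives demand = -6*policy_rate - 1.
Substituting into the wages equation gives wages = -18*policy_rate - 8.
inflation becomes 16*policy_rate - 13.
Linear in policy_rate, so extremes are at the endpoints: policy_rate = -4 gives inflation = -77; policy_rate = 8 gives inflation = 115.

-77 to 115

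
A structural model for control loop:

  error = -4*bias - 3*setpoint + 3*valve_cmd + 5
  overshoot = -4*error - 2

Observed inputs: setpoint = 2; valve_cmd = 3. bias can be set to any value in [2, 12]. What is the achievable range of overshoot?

-2 to 158

Substituting into the error equation gives error = -4*bias + 8.
Substituting into the overshoot equation gives overshoot = 16*bias - 34.
Linear in bias, so extremes are at the endpoints: bias = 2 gives overshoot = -2; bias = 12 gives overshoot = 158.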